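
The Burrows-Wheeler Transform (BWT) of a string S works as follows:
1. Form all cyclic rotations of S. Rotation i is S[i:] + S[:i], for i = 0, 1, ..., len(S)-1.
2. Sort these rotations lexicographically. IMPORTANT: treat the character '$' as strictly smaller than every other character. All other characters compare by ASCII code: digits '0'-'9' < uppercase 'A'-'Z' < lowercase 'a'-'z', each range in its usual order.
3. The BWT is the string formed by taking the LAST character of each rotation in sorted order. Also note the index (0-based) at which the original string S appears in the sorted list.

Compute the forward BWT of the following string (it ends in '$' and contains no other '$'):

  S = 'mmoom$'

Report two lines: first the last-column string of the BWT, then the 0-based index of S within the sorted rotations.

All 6 rotations (rotation i = S[i:]+S[:i]):
  rot[0] = mmoom$
  rot[1] = moom$m
  rot[2] = oom$mm
  rot[3] = om$mmo
  rot[4] = m$mmoo
  rot[5] = $mmoom
Sorted (with $ < everything):
  sorted[0] = $mmoom  (last char: 'm')
  sorted[1] = m$mmoo  (last char: 'o')
  sorted[2] = mmoom$  (last char: '$')
  sorted[3] = moom$m  (last char: 'm')
  sorted[4] = om$mmo  (last char: 'o')
  sorted[5] = oom$mm  (last char: 'm')
Last column: mo$mom
Original string S is at sorted index 2

Answer: mo$mom
2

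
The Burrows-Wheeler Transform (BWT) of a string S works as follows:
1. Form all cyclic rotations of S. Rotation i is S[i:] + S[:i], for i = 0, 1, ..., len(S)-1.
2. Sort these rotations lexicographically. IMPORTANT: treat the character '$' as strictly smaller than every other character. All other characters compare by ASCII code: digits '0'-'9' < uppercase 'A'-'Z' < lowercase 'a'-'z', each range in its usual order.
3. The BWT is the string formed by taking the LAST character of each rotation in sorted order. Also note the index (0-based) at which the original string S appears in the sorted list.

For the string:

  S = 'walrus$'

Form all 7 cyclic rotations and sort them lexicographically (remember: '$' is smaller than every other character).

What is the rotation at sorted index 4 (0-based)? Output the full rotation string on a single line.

All 7 rotations (rotation i = S[i:]+S[:i]):
  rot[0] = walrus$
  rot[1] = alrus$w
  rot[2] = lrus$wa
  rot[3] = rus$wal
  rot[4] = us$walr
  rot[5] = s$walru
  rot[6] = $walrus
Sorted (with $ < everything):
  sorted[0] = $walrus
  sorted[1] = alrus$w
  sorted[2] = lrus$wa
  sorted[3] = rus$wal
  sorted[4] = s$walru
  sorted[5] = us$walr
  sorted[6] = walrus$
sorted[4] = s$walru

Answer: s$walru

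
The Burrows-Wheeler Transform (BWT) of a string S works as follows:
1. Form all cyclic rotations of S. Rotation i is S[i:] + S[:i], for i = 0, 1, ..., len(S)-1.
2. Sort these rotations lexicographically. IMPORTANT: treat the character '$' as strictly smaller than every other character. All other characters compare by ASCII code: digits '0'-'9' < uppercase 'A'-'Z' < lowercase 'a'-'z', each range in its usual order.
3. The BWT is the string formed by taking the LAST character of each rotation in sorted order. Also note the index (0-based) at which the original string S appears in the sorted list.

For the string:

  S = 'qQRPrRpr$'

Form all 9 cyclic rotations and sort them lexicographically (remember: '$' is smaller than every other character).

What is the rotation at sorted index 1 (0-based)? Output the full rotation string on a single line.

All 9 rotations (rotation i = S[i:]+S[:i]):
  rot[0] = qQRPrRpr$
  rot[1] = QRPrRpr$q
  rot[2] = RPrRpr$qQ
  rot[3] = PrRpr$qQR
  rot[4] = rRpr$qQRP
  rot[5] = Rpr$qQRPr
  rot[6] = pr$qQRPrR
  rot[7] = r$qQRPrRp
  rot[8] = $qQRPrRpr
Sorted (with $ < everything):
  sorted[0] = $qQRPrRpr
  sorted[1] = PrRpr$qQR
  sorted[2] = QRPrRpr$q
  sorted[3] = RPrRpr$qQ
  sorted[4] = Rpr$qQRPr
  sorted[5] = pr$qQRPrR
  sorted[6] = qQRPrRpr$
  sorted[7] = r$qQRPrRp
  sorted[8] = rRpr$qQRP
sorted[1] = PrRpr$qQR

Answer: PrRpr$qQR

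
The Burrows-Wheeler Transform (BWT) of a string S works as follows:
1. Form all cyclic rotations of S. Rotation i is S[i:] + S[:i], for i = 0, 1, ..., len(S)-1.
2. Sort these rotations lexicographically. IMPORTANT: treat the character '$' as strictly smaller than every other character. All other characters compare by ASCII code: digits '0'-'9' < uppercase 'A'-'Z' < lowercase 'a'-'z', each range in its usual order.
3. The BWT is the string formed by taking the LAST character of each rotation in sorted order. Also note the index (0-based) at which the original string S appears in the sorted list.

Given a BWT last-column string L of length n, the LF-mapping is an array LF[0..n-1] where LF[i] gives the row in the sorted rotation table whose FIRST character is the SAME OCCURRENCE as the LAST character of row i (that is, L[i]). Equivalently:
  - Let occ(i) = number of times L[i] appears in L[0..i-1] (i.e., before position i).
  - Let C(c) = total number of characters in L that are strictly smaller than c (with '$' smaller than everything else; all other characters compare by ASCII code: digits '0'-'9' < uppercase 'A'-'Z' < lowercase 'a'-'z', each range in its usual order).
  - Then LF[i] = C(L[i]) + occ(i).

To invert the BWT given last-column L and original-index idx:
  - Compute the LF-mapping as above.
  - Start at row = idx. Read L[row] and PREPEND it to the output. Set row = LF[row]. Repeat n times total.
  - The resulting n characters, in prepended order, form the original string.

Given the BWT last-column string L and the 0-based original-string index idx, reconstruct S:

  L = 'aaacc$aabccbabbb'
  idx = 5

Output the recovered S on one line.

LF mapping: 1 2 3 12 13 0 4 5 7 14 15 8 6 9 10 11
Walk LF starting at row 5, prepending L[row]:
  step 1: row=5, L[5]='$', prepend. Next row=LF[5]=0
  step 2: row=0, L[0]='a', prepend. Next row=LF[0]=1
  step 3: row=1, L[1]='a', prepend. Next row=LF[1]=2
  step 4: row=2, L[2]='a', prepend. Next row=LF[2]=3
  step 5: row=3, L[3]='c', prepend. Next row=LF[3]=12
  step 6: row=12, L[12]='a', prepend. Next row=LF[12]=6
  step 7: row=6, L[6]='a', prepend. Next row=LF[6]=4
  step 8: row=4, L[4]='c', prepend. Next row=LF[4]=13
  step 9: row=13, L[13]='b', prepend. Next row=LF[13]=9
  step 10: row=9, L[9]='c', prepend. Next row=LF[9]=14
  step 11: row=14, L[14]='b', prepend. Next row=LF[14]=10
  step 12: row=10, L[10]='c', prepend. Next row=LF[10]=15
  step 13: row=15, L[15]='b', prepend. Next row=LF[15]=11
  step 14: row=11, L[11]='b', prepend. Next row=LF[11]=8
  step 15: row=8, L[8]='b', prepend. Next row=LF[8]=7
  step 16: row=7, L[7]='a', prepend. Next row=LF[7]=5
Reversed output: abbbcbcbcaacaaa$

Answer: abbbcbcbcaacaaa$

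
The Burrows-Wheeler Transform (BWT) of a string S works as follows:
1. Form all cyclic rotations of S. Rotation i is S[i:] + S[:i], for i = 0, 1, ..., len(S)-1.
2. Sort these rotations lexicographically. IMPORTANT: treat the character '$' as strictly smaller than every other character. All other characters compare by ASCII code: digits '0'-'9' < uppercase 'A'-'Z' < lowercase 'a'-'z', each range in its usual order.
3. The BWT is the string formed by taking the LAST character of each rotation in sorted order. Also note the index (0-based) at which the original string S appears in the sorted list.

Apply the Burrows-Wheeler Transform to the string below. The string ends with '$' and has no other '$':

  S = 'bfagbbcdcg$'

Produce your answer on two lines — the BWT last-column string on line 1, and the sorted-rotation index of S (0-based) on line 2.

Answer: gfgb$bdcbca
4

Derivation:
All 11 rotations (rotation i = S[i:]+S[:i]):
  rot[0] = bfagbbcdcg$
  rot[1] = fagbbcdcg$b
  rot[2] = agbbcdcg$bf
  rot[3] = gbbcdcg$bfa
  rot[4] = bbcdcg$bfag
  rot[5] = bcdcg$bfagb
  rot[6] = cdcg$bfagbb
  rot[7] = dcg$bfagbbc
  rot[8] = cg$bfagbbcd
  rot[9] = g$bfagbbcdc
  rot[10] = $bfagbbcdcg
Sorted (with $ < everything):
  sorted[0] = $bfagbbcdcg  (last char: 'g')
  sorted[1] = agbbcdcg$bf  (last char: 'f')
  sorted[2] = bbcdcg$bfag  (last char: 'g')
  sorted[3] = bcdcg$bfagb  (last char: 'b')
  sorted[4] = bfagbbcdcg$  (last char: '$')
  sorted[5] = cdcg$bfagbb  (last char: 'b')
  sorted[6] = cg$bfagbbcd  (last char: 'd')
  sorted[7] = dcg$bfagbbc  (last char: 'c')
  sorted[8] = fagbbcdcg$b  (last char: 'b')
  sorted[9] = g$bfagbbcdc  (last char: 'c')
  sorted[10] = gbbcdcg$bfa  (last char: 'a')
Last column: gfgb$bdcbca
Original string S is at sorted index 4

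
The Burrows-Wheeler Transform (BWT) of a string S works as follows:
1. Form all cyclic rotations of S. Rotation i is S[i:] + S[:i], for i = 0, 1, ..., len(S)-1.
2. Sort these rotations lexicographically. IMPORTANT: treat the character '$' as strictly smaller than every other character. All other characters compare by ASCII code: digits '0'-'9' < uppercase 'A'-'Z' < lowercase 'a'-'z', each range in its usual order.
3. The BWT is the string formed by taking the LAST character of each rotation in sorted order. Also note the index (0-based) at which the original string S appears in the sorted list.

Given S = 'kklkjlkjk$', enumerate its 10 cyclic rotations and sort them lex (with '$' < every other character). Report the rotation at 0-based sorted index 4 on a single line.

Answer: kjk$kklkjl

Derivation:
All 10 rotations (rotation i = S[i:]+S[:i]):
  rot[0] = kklkjlkjk$
  rot[1] = klkjlkjk$k
  rot[2] = lkjlkjk$kk
  rot[3] = kjlkjk$kkl
  rot[4] = jlkjk$kklk
  rot[5] = lkjk$kklkj
  rot[6] = kjk$kklkjl
  rot[7] = jk$kklkjlk
  rot[8] = k$kklkjlkj
  rot[9] = $kklkjlkjk
Sorted (with $ < everything):
  sorted[0] = $kklkjlkjk
  sorted[1] = jk$kklkjlk
  sorted[2] = jlkjk$kklk
  sorted[3] = k$kklkjlkj
  sorted[4] = kjk$kklkjl
  sorted[5] = kjlkjk$kkl
  sorted[6] = kklkjlkjk$
  sorted[7] = klkjlkjk$k
  sorted[8] = lkjk$kklkj
  sorted[9] = lkjlkjk$kk
sorted[4] = kjk$kklkjl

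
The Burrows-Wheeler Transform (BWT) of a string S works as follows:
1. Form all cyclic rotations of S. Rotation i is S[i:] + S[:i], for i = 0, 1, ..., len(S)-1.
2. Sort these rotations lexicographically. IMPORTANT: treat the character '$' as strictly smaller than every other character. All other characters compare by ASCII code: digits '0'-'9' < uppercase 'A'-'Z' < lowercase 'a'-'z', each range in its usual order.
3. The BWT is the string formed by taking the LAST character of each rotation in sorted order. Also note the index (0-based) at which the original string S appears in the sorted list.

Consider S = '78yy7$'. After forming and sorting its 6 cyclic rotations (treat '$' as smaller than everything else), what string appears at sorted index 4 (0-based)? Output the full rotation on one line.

All 6 rotations (rotation i = S[i:]+S[:i]):
  rot[0] = 78yy7$
  rot[1] = 8yy7$7
  rot[2] = yy7$78
  rot[3] = y7$78y
  rot[4] = 7$78yy
  rot[5] = $78yy7
Sorted (with $ < everything):
  sorted[0] = $78yy7
  sorted[1] = 7$78yy
  sorted[2] = 78yy7$
  sorted[3] = 8yy7$7
  sorted[4] = y7$78y
  sorted[5] = yy7$78
sorted[4] = y7$78y

Answer: y7$78y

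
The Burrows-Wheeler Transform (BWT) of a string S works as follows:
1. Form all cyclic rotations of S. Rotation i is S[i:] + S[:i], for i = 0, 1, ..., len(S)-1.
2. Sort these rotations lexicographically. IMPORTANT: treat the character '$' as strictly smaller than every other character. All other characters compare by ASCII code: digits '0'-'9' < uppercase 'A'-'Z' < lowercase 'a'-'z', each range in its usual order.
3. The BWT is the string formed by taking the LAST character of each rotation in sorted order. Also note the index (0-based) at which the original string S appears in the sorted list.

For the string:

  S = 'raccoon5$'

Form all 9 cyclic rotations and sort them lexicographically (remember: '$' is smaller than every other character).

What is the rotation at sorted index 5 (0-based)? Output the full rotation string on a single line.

All 9 rotations (rotation i = S[i:]+S[:i]):
  rot[0] = raccoon5$
  rot[1] = accoon5$r
  rot[2] = ccoon5$ra
  rot[3] = coon5$rac
  rot[4] = oon5$racc
  rot[5] = on5$racco
  rot[6] = n5$raccoo
  rot[7] = 5$raccoon
  rot[8] = $raccoon5
Sorted (with $ < everything):
  sorted[0] = $raccoon5
  sorted[1] = 5$raccoon
  sorted[2] = accoon5$r
  sorted[3] = ccoon5$ra
  sorted[4] = coon5$rac
  sorted[5] = n5$raccoo
  sorted[6] = on5$racco
  sorted[7] = oon5$racc
  sorted[8] = raccoon5$
sorted[5] = n5$raccoo

Answer: n5$raccoo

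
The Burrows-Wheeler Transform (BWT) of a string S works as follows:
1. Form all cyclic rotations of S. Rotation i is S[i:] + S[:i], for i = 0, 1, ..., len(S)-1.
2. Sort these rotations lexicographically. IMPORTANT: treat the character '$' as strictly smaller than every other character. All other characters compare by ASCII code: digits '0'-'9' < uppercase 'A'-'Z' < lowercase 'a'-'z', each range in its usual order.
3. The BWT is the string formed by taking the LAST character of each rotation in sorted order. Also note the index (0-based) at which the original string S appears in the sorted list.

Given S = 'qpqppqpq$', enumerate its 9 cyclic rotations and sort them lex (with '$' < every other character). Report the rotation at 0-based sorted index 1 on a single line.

Answer: ppqpq$qpq

Derivation:
All 9 rotations (rotation i = S[i:]+S[:i]):
  rot[0] = qpqppqpq$
  rot[1] = pqppqpq$q
  rot[2] = qppqpq$qp
  rot[3] = ppqpq$qpq
  rot[4] = pqpq$qpqp
  rot[5] = qpq$qpqpp
  rot[6] = pq$qpqppq
  rot[7] = q$qpqppqp
  rot[8] = $qpqppqpq
Sorted (with $ < everything):
  sorted[0] = $qpqppqpq
  sorted[1] = ppqpq$qpq
  sorted[2] = pq$qpqppq
  sorted[3] = pqppqpq$q
  sorted[4] = pqpq$qpqp
  sorted[5] = q$qpqppqp
  sorted[6] = qppqpq$qp
  sorted[7] = qpq$qpqpp
  sorted[8] = qpqppqpq$
sorted[1] = ppqpq$qpq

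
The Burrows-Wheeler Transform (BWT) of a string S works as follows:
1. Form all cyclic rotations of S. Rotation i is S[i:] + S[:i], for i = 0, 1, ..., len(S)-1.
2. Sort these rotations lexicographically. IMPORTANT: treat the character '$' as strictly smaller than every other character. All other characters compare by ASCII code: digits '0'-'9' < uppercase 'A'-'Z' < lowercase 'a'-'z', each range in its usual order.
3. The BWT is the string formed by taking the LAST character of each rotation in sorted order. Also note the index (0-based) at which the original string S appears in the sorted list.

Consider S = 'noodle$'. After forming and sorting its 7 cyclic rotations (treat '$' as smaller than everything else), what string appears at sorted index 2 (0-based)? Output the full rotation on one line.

Answer: e$noodl

Derivation:
All 7 rotations (rotation i = S[i:]+S[:i]):
  rot[0] = noodle$
  rot[1] = oodle$n
  rot[2] = odle$no
  rot[3] = dle$noo
  rot[4] = le$nood
  rot[5] = e$noodl
  rot[6] = $noodle
Sorted (with $ < everything):
  sorted[0] = $noodle
  sorted[1] = dle$noo
  sorted[2] = e$noodl
  sorted[3] = le$nood
  sorted[4] = noodle$
  sorted[5] = odle$no
  sorted[6] = oodle$n
sorted[2] = e$noodl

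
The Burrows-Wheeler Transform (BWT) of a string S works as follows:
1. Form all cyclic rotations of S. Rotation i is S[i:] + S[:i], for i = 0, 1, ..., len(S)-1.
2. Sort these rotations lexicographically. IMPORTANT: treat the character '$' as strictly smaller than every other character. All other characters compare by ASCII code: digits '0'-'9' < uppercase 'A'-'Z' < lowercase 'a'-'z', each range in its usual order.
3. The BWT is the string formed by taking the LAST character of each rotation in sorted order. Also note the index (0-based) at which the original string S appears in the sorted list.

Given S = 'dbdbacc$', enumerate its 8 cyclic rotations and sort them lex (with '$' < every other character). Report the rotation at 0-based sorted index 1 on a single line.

All 8 rotations (rotation i = S[i:]+S[:i]):
  rot[0] = dbdbacc$
  rot[1] = bdbacc$d
  rot[2] = dbacc$db
  rot[3] = bacc$dbd
  rot[4] = acc$dbdb
  rot[5] = cc$dbdba
  rot[6] = c$dbdbac
  rot[7] = $dbdbacc
Sorted (with $ < everything):
  sorted[0] = $dbdbacc
  sorted[1] = acc$dbdb
  sorted[2] = bacc$dbd
  sorted[3] = bdbacc$d
  sorted[4] = c$dbdbac
  sorted[5] = cc$dbdba
  sorted[6] = dbacc$db
  sorted[7] = dbdbacc$
sorted[1] = acc$dbdb

Answer: acc$dbdb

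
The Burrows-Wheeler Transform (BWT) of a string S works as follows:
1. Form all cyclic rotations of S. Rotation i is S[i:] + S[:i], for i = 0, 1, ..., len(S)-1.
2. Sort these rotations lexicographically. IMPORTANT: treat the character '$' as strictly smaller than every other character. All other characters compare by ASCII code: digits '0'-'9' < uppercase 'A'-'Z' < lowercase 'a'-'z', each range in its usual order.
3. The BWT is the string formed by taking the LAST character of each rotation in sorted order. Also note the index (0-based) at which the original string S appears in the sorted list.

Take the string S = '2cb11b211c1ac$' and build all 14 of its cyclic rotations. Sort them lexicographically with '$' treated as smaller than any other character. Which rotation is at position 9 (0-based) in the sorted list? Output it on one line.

All 14 rotations (rotation i = S[i:]+S[:i]):
  rot[0] = 2cb11b211c1ac$
  rot[1] = cb11b211c1ac$2
  rot[2] = b11b211c1ac$2c
  rot[3] = 11b211c1ac$2cb
  rot[4] = 1b211c1ac$2cb1
  rot[5] = b211c1ac$2cb11
  rot[6] = 211c1ac$2cb11b
  rot[7] = 11c1ac$2cb11b2
  rot[8] = 1c1ac$2cb11b21
  rot[9] = c1ac$2cb11b211
  rot[10] = 1ac$2cb11b211c
  rot[11] = ac$2cb11b211c1
  rot[12] = c$2cb11b211c1a
  rot[13] = $2cb11b211c1ac
Sorted (with $ < everything):
  sorted[0] = $2cb11b211c1ac
  sorted[1] = 11b211c1ac$2cb
  sorted[2] = 11c1ac$2cb11b2
  sorted[3] = 1ac$2cb11b211c
  sorted[4] = 1b211c1ac$2cb1
  sorted[5] = 1c1ac$2cb11b21
  sorted[6] = 211c1ac$2cb11b
  sorted[7] = 2cb11b211c1ac$
  sorted[8] = ac$2cb11b211c1
  sorted[9] = b11b211c1ac$2c
  sorted[10] = b211c1ac$2cb11
  sorted[11] = c$2cb11b211c1a
  sorted[12] = c1ac$2cb11b211
  sorted[13] = cb11b211c1ac$2
sorted[9] = b11b211c1ac$2c

Answer: b11b211c1ac$2c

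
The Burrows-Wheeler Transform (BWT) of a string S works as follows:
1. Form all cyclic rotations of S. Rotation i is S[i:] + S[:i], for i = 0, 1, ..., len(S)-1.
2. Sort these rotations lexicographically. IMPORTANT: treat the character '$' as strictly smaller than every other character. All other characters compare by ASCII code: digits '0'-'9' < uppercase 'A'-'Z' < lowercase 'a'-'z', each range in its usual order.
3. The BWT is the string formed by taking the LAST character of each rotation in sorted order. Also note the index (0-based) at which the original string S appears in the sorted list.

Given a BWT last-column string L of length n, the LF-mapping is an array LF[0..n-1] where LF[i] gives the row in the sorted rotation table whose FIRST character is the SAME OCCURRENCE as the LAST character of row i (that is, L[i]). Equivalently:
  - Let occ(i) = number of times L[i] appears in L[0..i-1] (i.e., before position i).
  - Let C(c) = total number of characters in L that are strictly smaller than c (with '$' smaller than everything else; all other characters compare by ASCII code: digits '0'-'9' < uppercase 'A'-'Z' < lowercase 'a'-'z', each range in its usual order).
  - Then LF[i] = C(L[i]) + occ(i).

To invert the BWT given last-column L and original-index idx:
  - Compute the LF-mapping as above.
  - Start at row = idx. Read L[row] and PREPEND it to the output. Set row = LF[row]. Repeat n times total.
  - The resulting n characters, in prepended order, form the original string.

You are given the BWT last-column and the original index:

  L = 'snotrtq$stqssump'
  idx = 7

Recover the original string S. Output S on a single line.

LF mapping: 8 2 3 12 7 13 5 0 9 14 6 10 11 15 1 4
Walk LF starting at row 7, prepending L[row]:
  step 1: row=7, L[7]='$', prepend. Next row=LF[7]=0
  step 2: row=0, L[0]='s', prepend. Next row=LF[0]=8
  step 3: row=8, L[8]='s', prepend. Next row=LF[8]=9
  step 4: row=9, L[9]='t', prepend. Next row=LF[9]=14
  step 5: row=14, L[14]='m', prepend. Next row=LF[14]=1
  step 6: row=1, L[1]='n', prepend. Next row=LF[1]=2
  step 7: row=2, L[2]='o', prepend. Next row=LF[2]=3
  step 8: row=3, L[3]='t', prepend. Next row=LF[3]=12
  step 9: row=12, L[12]='s', prepend. Next row=LF[12]=11
  step 10: row=11, L[11]='s', prepend. Next row=LF[11]=10
  step 11: row=10, L[10]='q', prepend. Next row=LF[10]=6
  step 12: row=6, L[6]='q', prepend. Next row=LF[6]=5
  step 13: row=5, L[5]='t', prepend. Next row=LF[5]=13
  step 14: row=13, L[13]='u', prepend. Next row=LF[13]=15
  step 15: row=15, L[15]='p', prepend. Next row=LF[15]=4
  step 16: row=4, L[4]='r', prepend. Next row=LF[4]=7
Reversed output: rputqqsstonmtss$

Answer: rputqqsstonmtss$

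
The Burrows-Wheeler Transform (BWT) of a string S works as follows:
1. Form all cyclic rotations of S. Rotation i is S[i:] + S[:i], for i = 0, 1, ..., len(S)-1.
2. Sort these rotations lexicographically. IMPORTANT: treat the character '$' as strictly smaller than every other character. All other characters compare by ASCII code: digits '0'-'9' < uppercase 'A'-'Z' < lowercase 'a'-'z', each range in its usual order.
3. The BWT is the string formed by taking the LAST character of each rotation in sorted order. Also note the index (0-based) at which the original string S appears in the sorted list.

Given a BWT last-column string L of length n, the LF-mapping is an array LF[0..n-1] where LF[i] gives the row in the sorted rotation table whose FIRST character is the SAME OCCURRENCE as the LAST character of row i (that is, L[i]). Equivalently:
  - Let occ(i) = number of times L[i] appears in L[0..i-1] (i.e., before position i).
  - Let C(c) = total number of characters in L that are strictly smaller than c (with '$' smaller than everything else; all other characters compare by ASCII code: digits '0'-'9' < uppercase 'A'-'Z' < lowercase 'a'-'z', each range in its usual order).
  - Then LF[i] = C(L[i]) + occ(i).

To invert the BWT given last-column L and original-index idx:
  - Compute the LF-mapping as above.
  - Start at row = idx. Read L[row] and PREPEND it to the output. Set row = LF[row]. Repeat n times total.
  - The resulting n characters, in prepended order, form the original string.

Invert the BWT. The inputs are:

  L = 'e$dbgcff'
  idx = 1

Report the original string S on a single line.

Answer: bdcffge$

Derivation:
LF mapping: 4 0 3 1 7 2 5 6
Walk LF starting at row 1, prepending L[row]:
  step 1: row=1, L[1]='$', prepend. Next row=LF[1]=0
  step 2: row=0, L[0]='e', prepend. Next row=LF[0]=4
  step 3: row=4, L[4]='g', prepend. Next row=LF[4]=7
  step 4: row=7, L[7]='f', prepend. Next row=LF[7]=6
  step 5: row=6, L[6]='f', prepend. Next row=LF[6]=5
  step 6: row=5, L[5]='c', prepend. Next row=LF[5]=2
  step 7: row=2, L[2]='d', prepend. Next row=LF[2]=3
  step 8: row=3, L[3]='b', prepend. Next row=LF[3]=1
Reversed output: bdcffge$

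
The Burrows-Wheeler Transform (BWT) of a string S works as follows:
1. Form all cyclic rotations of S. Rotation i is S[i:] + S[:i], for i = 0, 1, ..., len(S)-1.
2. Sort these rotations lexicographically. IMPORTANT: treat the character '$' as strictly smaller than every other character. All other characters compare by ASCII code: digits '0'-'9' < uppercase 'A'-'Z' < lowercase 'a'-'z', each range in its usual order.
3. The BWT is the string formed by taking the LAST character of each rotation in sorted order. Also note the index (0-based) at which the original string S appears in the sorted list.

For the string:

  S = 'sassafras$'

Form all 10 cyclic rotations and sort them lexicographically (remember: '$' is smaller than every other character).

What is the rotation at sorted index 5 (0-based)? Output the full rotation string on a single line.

All 10 rotations (rotation i = S[i:]+S[:i]):
  rot[0] = sassafras$
  rot[1] = assafras$s
  rot[2] = ssafras$sa
  rot[3] = safras$sas
  rot[4] = afras$sass
  rot[5] = fras$sassa
  rot[6] = ras$sassaf
  rot[7] = as$sassafr
  rot[8] = s$sassafra
  rot[9] = $sassafras
Sorted (with $ < everything):
  sorted[0] = $sassafras
  sorted[1] = afras$sass
  sorted[2] = as$sassafr
  sorted[3] = assafras$s
  sorted[4] = fras$sassa
  sorted[5] = ras$sassaf
  sorted[6] = s$sassafra
  sorted[7] = safras$sas
  sorted[8] = sassafras$
  sorted[9] = ssafras$sa
sorted[5] = ras$sassaf

Answer: ras$sassaf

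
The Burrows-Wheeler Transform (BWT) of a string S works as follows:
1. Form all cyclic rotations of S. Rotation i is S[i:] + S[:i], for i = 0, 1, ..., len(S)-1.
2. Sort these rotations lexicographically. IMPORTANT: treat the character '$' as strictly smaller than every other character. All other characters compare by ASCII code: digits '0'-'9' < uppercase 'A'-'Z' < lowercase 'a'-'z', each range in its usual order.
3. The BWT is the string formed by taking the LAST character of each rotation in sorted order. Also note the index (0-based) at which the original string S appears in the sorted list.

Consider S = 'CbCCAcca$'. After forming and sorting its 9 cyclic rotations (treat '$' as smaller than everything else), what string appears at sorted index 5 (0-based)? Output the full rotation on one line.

All 9 rotations (rotation i = S[i:]+S[:i]):
  rot[0] = CbCCAcca$
  rot[1] = bCCAcca$C
  rot[2] = CCAcca$Cb
  rot[3] = CAcca$CbC
  rot[4] = Acca$CbCC
  rot[5] = cca$CbCCA
  rot[6] = ca$CbCCAc
  rot[7] = a$CbCCAcc
  rot[8] = $CbCCAcca
Sorted (with $ < everything):
  sorted[0] = $CbCCAcca
  sorted[1] = Acca$CbCC
  sorted[2] = CAcca$CbC
  sorted[3] = CCAcca$Cb
  sorted[4] = CbCCAcca$
  sorted[5] = a$CbCCAcc
  sorted[6] = bCCAcca$C
  sorted[7] = ca$CbCCAc
  sorted[8] = cca$CbCCA
sorted[5] = a$CbCCAcc

Answer: a$CbCCAcc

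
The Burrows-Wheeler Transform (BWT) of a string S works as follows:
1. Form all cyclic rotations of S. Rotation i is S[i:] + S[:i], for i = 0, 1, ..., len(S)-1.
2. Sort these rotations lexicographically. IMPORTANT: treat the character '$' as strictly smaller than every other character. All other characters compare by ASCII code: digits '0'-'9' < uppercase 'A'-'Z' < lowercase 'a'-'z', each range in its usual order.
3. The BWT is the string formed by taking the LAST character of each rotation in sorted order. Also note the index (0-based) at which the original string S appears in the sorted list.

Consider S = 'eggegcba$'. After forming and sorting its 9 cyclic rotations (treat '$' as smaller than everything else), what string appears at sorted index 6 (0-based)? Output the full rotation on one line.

Answer: gcba$egge

Derivation:
All 9 rotations (rotation i = S[i:]+S[:i]):
  rot[0] = eggegcba$
  rot[1] = ggegcba$e
  rot[2] = gegcba$eg
  rot[3] = egcba$egg
  rot[4] = gcba$egge
  rot[5] = cba$eggeg
  rot[6] = ba$eggegc
  rot[7] = a$eggegcb
  rot[8] = $eggegcba
Sorted (with $ < everything):
  sorted[0] = $eggegcba
  sorted[1] = a$eggegcb
  sorted[2] = ba$eggegc
  sorted[3] = cba$eggeg
  sorted[4] = egcba$egg
  sorted[5] = eggegcba$
  sorted[6] = gcba$egge
  sorted[7] = gegcba$eg
  sorted[8] = ggegcba$e
sorted[6] = gcba$egge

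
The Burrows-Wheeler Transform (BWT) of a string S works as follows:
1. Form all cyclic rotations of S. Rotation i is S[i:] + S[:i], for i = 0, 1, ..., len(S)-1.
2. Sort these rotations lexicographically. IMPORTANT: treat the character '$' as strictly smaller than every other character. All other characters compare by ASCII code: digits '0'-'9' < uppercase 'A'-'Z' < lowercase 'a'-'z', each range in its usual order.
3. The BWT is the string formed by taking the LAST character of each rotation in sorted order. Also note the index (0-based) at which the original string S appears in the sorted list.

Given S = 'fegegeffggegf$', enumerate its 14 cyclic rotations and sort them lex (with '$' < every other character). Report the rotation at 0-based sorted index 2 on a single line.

Answer: egeffggegf$feg

Derivation:
All 14 rotations (rotation i = S[i:]+S[:i]):
  rot[0] = fegegeffggegf$
  rot[1] = egegeffggegf$f
  rot[2] = gegeffggegf$fe
  rot[3] = egeffggegf$feg
  rot[4] = geffggegf$fege
  rot[5] = effggegf$fegeg
  rot[6] = ffggegf$fegege
  rot[7] = fggegf$fegegef
  rot[8] = ggegf$fegegeff
  rot[9] = gegf$fegegeffg
  rot[10] = egf$fegegeffgg
  rot[11] = gf$fegegeffgge
  rot[12] = f$fegegeffggeg
  rot[13] = $fegegeffggegf
Sorted (with $ < everything):
  sorted[0] = $fegegeffggegf
  sorted[1] = effggegf$fegeg
  sorted[2] = egeffggegf$feg
  sorted[3] = egegeffggegf$f
  sorted[4] = egf$fegegeffgg
  sorted[5] = f$fegegeffggeg
  sorted[6] = fegegeffggegf$
  sorted[7] = ffggegf$fegege
  sorted[8] = fggegf$fegegef
  sorted[9] = geffggegf$fege
  sorted[10] = gegeffggegf$fe
  sorted[11] = gegf$fegegeffg
  sorted[12] = gf$fegegeffgge
  sorted[13] = ggegf$fegegeff
sorted[2] = egeffggegf$feg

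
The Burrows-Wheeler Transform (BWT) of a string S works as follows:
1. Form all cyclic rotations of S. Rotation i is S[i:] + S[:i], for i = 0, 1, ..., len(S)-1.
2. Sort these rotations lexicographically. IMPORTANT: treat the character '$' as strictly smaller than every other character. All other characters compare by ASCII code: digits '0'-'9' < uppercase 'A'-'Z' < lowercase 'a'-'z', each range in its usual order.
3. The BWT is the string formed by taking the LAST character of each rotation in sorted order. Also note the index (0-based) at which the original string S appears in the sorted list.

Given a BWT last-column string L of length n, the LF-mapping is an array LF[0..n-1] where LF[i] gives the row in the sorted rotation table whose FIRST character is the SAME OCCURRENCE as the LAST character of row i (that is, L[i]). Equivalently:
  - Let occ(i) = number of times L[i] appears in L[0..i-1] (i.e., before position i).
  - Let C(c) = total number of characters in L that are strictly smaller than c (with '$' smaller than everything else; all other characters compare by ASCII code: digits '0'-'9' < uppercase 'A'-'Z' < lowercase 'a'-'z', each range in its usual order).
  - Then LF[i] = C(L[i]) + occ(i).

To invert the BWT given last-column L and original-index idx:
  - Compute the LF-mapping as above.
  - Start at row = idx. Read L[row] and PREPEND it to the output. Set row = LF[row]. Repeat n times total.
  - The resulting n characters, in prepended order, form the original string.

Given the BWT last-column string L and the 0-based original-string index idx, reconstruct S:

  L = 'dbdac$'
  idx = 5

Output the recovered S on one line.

Answer: dbacd$

Derivation:
LF mapping: 4 2 5 1 3 0
Walk LF starting at row 5, prepending L[row]:
  step 1: row=5, L[5]='$', prepend. Next row=LF[5]=0
  step 2: row=0, L[0]='d', prepend. Next row=LF[0]=4
  step 3: row=4, L[4]='c', prepend. Next row=LF[4]=3
  step 4: row=3, L[3]='a', prepend. Next row=LF[3]=1
  step 5: row=1, L[1]='b', prepend. Next row=LF[1]=2
  step 6: row=2, L[2]='d', prepend. Next row=LF[2]=5
Reversed output: dbacd$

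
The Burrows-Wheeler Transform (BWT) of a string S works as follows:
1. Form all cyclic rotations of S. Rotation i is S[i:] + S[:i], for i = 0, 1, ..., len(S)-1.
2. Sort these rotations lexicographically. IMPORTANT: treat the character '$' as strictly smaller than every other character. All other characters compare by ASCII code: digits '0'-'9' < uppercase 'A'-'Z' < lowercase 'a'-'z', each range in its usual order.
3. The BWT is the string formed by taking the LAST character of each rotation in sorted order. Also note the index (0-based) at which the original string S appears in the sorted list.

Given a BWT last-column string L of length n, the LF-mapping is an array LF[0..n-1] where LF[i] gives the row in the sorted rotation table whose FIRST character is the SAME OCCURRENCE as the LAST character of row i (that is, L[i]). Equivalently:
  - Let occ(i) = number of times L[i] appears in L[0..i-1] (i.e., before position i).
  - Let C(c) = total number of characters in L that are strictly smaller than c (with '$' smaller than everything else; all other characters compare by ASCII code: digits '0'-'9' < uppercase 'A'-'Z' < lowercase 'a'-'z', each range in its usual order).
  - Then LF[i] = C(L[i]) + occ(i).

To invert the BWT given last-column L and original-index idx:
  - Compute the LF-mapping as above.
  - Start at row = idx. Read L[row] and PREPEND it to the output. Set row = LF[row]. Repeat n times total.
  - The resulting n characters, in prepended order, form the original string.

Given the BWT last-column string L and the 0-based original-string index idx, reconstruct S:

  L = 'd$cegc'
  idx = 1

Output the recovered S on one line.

LF mapping: 3 0 1 4 5 2
Walk LF starting at row 1, prepending L[row]:
  step 1: row=1, L[1]='$', prepend. Next row=LF[1]=0
  step 2: row=0, L[0]='d', prepend. Next row=LF[0]=3
  step 3: row=3, L[3]='e', prepend. Next row=LF[3]=4
  step 4: row=4, L[4]='g', prepend. Next row=LF[4]=5
  step 5: row=5, L[5]='c', prepend. Next row=LF[5]=2
  step 6: row=2, L[2]='c', prepend. Next row=LF[2]=1
Reversed output: ccged$

Answer: ccged$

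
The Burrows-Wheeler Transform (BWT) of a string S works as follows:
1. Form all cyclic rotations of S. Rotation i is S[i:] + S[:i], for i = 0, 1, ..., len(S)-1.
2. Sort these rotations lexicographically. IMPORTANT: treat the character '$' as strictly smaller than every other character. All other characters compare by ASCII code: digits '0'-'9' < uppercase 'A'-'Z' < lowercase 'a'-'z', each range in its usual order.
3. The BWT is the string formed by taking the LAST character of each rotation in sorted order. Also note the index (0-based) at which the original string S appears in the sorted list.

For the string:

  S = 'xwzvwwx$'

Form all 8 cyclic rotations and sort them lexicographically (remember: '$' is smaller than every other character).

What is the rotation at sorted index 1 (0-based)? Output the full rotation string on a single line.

Answer: vwwx$xwz

Derivation:
All 8 rotations (rotation i = S[i:]+S[:i]):
  rot[0] = xwzvwwx$
  rot[1] = wzvwwx$x
  rot[2] = zvwwx$xw
  rot[3] = vwwx$xwz
  rot[4] = wwx$xwzv
  rot[5] = wx$xwzvw
  rot[6] = x$xwzvww
  rot[7] = $xwzvwwx
Sorted (with $ < everything):
  sorted[0] = $xwzvwwx
  sorted[1] = vwwx$xwz
  sorted[2] = wwx$xwzv
  sorted[3] = wx$xwzvw
  sorted[4] = wzvwwx$x
  sorted[5] = x$xwzvww
  sorted[6] = xwzvwwx$
  sorted[7] = zvwwx$xw
sorted[1] = vwwx$xwz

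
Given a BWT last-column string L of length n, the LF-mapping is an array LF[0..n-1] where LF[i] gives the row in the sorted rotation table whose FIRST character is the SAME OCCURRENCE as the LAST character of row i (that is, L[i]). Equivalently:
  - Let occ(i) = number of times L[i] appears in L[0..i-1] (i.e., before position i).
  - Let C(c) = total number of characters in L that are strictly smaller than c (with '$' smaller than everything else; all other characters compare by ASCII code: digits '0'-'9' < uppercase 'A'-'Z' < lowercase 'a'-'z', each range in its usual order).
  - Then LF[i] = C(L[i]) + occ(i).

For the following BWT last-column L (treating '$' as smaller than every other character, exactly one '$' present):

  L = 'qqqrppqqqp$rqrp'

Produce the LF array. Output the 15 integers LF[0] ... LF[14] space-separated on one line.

Char counts: '$':1, 'p':4, 'q':7, 'r':3
C (first-col start): C('$')=0, C('p')=1, C('q')=5, C('r')=12
L[0]='q': occ=0, LF[0]=C('q')+0=5+0=5
L[1]='q': occ=1, LF[1]=C('q')+1=5+1=6
L[2]='q': occ=2, LF[2]=C('q')+2=5+2=7
L[3]='r': occ=0, LF[3]=C('r')+0=12+0=12
L[4]='p': occ=0, LF[4]=C('p')+0=1+0=1
L[5]='p': occ=1, LF[5]=C('p')+1=1+1=2
L[6]='q': occ=3, LF[6]=C('q')+3=5+3=8
L[7]='q': occ=4, LF[7]=C('q')+4=5+4=9
L[8]='q': occ=5, LF[8]=C('q')+5=5+5=10
L[9]='p': occ=2, LF[9]=C('p')+2=1+2=3
L[10]='$': occ=0, LF[10]=C('$')+0=0+0=0
L[11]='r': occ=1, LF[11]=C('r')+1=12+1=13
L[12]='q': occ=6, LF[12]=C('q')+6=5+6=11
L[13]='r': occ=2, LF[13]=C('r')+2=12+2=14
L[14]='p': occ=3, LF[14]=C('p')+3=1+3=4

Answer: 5 6 7 12 1 2 8 9 10 3 0 13 11 14 4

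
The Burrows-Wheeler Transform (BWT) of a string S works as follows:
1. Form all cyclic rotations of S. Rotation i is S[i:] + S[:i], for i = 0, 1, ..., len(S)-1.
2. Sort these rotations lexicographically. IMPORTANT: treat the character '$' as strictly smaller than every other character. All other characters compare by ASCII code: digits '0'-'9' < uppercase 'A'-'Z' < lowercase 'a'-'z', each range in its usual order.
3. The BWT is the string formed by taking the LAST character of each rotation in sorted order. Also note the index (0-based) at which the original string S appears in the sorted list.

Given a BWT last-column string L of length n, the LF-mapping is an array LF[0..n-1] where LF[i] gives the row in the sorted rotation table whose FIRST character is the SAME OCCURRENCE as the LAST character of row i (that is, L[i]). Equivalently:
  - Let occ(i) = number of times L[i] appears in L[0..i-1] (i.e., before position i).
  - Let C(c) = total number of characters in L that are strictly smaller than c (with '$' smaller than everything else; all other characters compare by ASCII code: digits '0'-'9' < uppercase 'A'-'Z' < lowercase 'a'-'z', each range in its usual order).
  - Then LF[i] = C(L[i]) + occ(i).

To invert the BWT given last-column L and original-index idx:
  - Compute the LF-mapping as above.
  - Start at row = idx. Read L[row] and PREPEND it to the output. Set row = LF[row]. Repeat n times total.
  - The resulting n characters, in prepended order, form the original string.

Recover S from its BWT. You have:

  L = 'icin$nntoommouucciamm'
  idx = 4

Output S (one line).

Answer: communicationcommuni$

Derivation:
LF mapping: 5 2 6 12 0 13 14 18 15 16 8 9 17 19 20 3 4 7 1 10 11
Walk LF starting at row 4, prepending L[row]:
  step 1: row=4, L[4]='$', prepend. Next row=LF[4]=0
  step 2: row=0, L[0]='i', prepend. Next row=LF[0]=5
  step 3: row=5, L[5]='n', prepend. Next row=LF[5]=13
  step 4: row=13, L[13]='u', prepend. Next row=LF[13]=19
  step 5: row=19, L[19]='m', prepend. Next row=LF[19]=10
  step 6: row=10, L[10]='m', prepend. Next row=LF[10]=8
  step 7: row=8, L[8]='o', prepend. Next row=LF[8]=15
  step 8: row=15, L[15]='c', prepend. Next row=LF[15]=3
  step 9: row=3, L[3]='n', prepend. Next row=LF[3]=12
  step 10: row=12, L[12]='o', prepend. Next row=LF[12]=17
  step 11: row=17, L[17]='i', prepend. Next row=LF[17]=7
  step 12: row=7, L[7]='t', prepend. Next row=LF[7]=18
  step 13: row=18, L[18]='a', prepend. Next row=LF[18]=1
  step 14: row=1, L[1]='c', prepend. Next row=LF[1]=2
  step 15: row=2, L[2]='i', prepend. Next row=LF[2]=6
  step 16: row=6, L[6]='n', prepend. Next row=LF[6]=14
  step 17: row=14, L[14]='u', prepend. Next row=LF[14]=20
  step 18: row=20, L[20]='m', prepend. Next row=LF[20]=11
  step 19: row=11, L[11]='m', prepend. Next row=LF[11]=9
  step 20: row=9, L[9]='o', prepend. Next row=LF[9]=16
  step 21: row=16, L[16]='c', prepend. Next row=LF[16]=4
Reversed output: communicationcommuni$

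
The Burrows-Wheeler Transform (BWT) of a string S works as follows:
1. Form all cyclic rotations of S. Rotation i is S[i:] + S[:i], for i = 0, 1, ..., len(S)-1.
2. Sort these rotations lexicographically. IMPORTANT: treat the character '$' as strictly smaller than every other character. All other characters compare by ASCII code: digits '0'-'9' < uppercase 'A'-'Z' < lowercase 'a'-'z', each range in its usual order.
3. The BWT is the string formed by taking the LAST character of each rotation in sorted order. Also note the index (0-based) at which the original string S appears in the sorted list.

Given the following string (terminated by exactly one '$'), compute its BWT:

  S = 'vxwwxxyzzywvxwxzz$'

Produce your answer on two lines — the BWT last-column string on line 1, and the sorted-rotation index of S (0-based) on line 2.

Answer: z$wyxwxvvwxwzxzzxy
1

Derivation:
All 18 rotations (rotation i = S[i:]+S[:i]):
  rot[0] = vxwwxxyzzywvxwxzz$
  rot[1] = xwwxxyzzywvxwxzz$v
  rot[2] = wwxxyzzywvxwxzz$vx
  rot[3] = wxxyzzywvxwxzz$vxw
  rot[4] = xxyzzywvxwxzz$vxww
  rot[5] = xyzzywvxwxzz$vxwwx
  rot[6] = yzzywvxwxzz$vxwwxx
  rot[7] = zzywvxwxzz$vxwwxxy
  rot[8] = zywvxwxzz$vxwwxxyz
  rot[9] = ywvxwxzz$vxwwxxyzz
  rot[10] = wvxwxzz$vxwwxxyzzy
  rot[11] = vxwxzz$vxwwxxyzzyw
  rot[12] = xwxzz$vxwwxxyzzywv
  rot[13] = wxzz$vxwwxxyzzywvx
  rot[14] = xzz$vxwwxxyzzywvxw
  rot[15] = zz$vxwwxxyzzywvxwx
  rot[16] = z$vxwwxxyzzywvxwxz
  rot[17] = $vxwwxxyzzywvxwxzz
Sorted (with $ < everything):
  sorted[0] = $vxwwxxyzzywvxwxzz  (last char: 'z')
  sorted[1] = vxwwxxyzzywvxwxzz$  (last char: '$')
  sorted[2] = vxwxzz$vxwwxxyzzyw  (last char: 'w')
  sorted[3] = wvxwxzz$vxwwxxyzzy  (last char: 'y')
  sorted[4] = wwxxyzzywvxwxzz$vx  (last char: 'x')
  sorted[5] = wxxyzzywvxwxzz$vxw  (last char: 'w')
  sorted[6] = wxzz$vxwwxxyzzywvx  (last char: 'x')
  sorted[7] = xwwxxyzzywvxwxzz$v  (last char: 'v')
  sorted[8] = xwxzz$vxwwxxyzzywv  (last char: 'v')
  sorted[9] = xxyzzywvxwxzz$vxww  (last char: 'w')
  sorted[10] = xyzzywvxwxzz$vxwwx  (last char: 'x')
  sorted[11] = xzz$vxwwxxyzzywvxw  (last char: 'w')
  sorted[12] = ywvxwxzz$vxwwxxyzz  (last char: 'z')
  sorted[13] = yzzywvxwxzz$vxwwxx  (last char: 'x')
  sorted[14] = z$vxwwxxyzzywvxwxz  (last char: 'z')
  sorted[15] = zywvxwxzz$vxwwxxyz  (last char: 'z')
  sorted[16] = zz$vxwwxxyzzywvxwx  (last char: 'x')
  sorted[17] = zzywvxwxzz$vxwwxxy  (last char: 'y')
Last column: z$wyxwxvvwxwzxzzxy
Original string S is at sorted index 1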